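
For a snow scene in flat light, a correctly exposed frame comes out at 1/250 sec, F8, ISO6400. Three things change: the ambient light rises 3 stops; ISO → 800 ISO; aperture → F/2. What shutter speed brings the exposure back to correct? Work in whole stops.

Scene light: 3 stops brighter.
ISO: 6400 → 3200 → 1600 → 800 — 3 stops dropped (darker).
Aperture: f/8 → f/5.6 → f/4 → f/2.8 → f/2 — 4 stops larger aperture (brighter).
Net so far: 4 stops brighter. Shutter speed: 1/250 → 1/500 → 1/1000 → 1/2000 → 1/4000.

1/4000s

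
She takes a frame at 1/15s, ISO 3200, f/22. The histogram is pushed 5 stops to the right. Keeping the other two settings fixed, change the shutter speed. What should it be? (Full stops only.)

1/500s

Overexposed by 5 stops → need 5 stops darker.
Shutter speed: 1/15 → 1/30 → 1/60 → 1/125 → 1/250 → 1/500.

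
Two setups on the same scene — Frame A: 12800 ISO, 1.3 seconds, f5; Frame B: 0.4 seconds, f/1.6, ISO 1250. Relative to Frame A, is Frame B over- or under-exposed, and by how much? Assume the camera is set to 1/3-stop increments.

1 2/3 stops darker

Aperture: f/5 → f/4.5 → f/4 → f/3.5 → f/3.2 → f/2.8 → f/2.5 → f/2.2 → f/2 → f/1.8 → f/1.6 — 3 1/3 stops opened up (brighter).
Shutter speed: 1.3 → 1 → 0.8 → 0.6 → 0.5 → 0.4 — 1 2/3 stops faster (darker).
ISO: 12800 → 10000 → 8000 → 6400 → 5000 → 4000 → 3200 → 2500 → 2000 → 1600 → 1250 — 3 1/3 stops dropped (darker).
Net: +3 1/3 −1 2/3 −3 1/3 = −1 2/3 stops.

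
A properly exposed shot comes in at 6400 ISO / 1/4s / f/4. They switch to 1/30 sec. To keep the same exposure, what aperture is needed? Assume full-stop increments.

f/1.4

Shutter speed: 1/4 → 1/8 → 1/15 → 1/30 — 3 stops shorter (darker).
Need 3 stops brighter from the aperture: f/4 → f/2.8 → f/2 → f/1.4.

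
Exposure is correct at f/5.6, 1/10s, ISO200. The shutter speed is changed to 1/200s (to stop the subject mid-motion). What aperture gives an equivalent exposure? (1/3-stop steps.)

Shutter speed: 1/10 → 1/13 → 1/15 → 1/20 → 1/25 → 1/30 → 1/40 → 1/50 → 1/60 → 1/80 → 1/100 → 1/125 → 1/160 → 1/200 — 4 1/3 stops shorter (darker).
Need 4 1/3 stops brighter from the aperture: f/5.6 → f/5 → f/4.5 → f/4 → f/3.5 → f/3.2 → f/2.8 → f/2.5 → f/2.2 → f/2 → f/1.8 → f/1.6 → f/1.4 → f/1.2.

f/1.2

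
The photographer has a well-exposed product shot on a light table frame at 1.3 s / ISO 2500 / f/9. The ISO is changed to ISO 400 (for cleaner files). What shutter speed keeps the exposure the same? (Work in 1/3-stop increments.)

ISO: 2500 → 2000 → 1600 → 1250 → 1000 → 800 → 640 → 500 → 400 — 2 2/3 stops lower (darker).
Need 2 2/3 stops brighter from the shutter speed: 1.3 → 1.6 → 2 → 2.5 → 3.2 → 4 → 5 → 6 → 8.

8 s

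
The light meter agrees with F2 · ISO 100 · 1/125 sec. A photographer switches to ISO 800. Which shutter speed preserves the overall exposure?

ISO: 100 → 200 → 400 → 800 — 3 stops raised (brighter).
Need 3 stops darker from the shutter speed: 1/125 → 1/250 → 1/500 → 1/1000.

1/1000s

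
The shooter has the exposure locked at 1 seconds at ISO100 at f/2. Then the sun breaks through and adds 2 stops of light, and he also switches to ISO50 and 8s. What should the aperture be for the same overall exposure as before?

f/8

Scene light: 2 stops brighter.
ISO: 100 → 50 — 1 stop dropped (darker).
Shutter speed: 1 → 2 → 4 → 8 — 3 stops longer (brighter).
Net so far: 4 stops brighter. Aperture: f/2 → f/2.8 → f/4 → f/5.6 → f/8.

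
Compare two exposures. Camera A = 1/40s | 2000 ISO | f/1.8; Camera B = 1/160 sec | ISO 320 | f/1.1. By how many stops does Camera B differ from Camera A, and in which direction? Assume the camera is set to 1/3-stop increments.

3 1/3 stops darker

Aperture: f/1.8 → f/1.6 → f/1.4 → f/1.2 → f/1.1 — 1 1/3 stops opened up (brighter).
Shutter speed: 1/40 → 1/50 → 1/60 → 1/80 → 1/100 → 1/125 → 1/160 — 2 stops faster (darker).
ISO: 2000 → 1600 → 1250 → 1000 → 800 → 640 → 500 → 400 → 320 — 2 2/3 stops lower (darker).
Net: +1 1/3 −2 −2 2/3 = −3 1/3 stops.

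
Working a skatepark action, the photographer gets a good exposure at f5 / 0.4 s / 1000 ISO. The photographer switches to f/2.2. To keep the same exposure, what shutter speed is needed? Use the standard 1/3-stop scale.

1/13s

Aperture: f/5 → f/4.5 → f/4 → f/3.5 → f/3.2 → f/2.8 → f/2.5 → f/2.2 — 2 1/3 stops wider (brighter).
Need 2 1/3 stops darker from the shutter speed: 0.4 → 0.3 → 1/4 → 1/5 → 1/6 → 1/8 → 1/10 → 1/13.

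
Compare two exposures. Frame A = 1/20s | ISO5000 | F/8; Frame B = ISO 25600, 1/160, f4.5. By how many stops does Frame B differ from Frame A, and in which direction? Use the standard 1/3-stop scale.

Aperture: f/8 → f/7.1 → f/6.3 → f/5.6 → f/5 → f/4.5 — 1 2/3 stops larger aperture (brighter).
Shutter speed: 1/20 → 1/25 → 1/30 → 1/40 → 1/50 → 1/60 → 1/80 → 1/100 → 1/125 → 1/160 — 3 stops faster (darker).
ISO: 5000 → 6400 → 8000 → 10000 → 12800 → 16000 → 20000 → 25600 — 2 1/3 stops higher (brighter).
Net: +1 2/3 −3 +2 1/3 = +1 stop.

1 stop brighter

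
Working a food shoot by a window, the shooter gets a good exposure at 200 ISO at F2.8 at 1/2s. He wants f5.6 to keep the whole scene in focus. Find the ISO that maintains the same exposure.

Aperture: f/2.8 → f/4 → f/5.6 — 2 stops narrower (darker).
Need 2 stops brighter from the ISO: 200 → 400 → 800.

ISO 800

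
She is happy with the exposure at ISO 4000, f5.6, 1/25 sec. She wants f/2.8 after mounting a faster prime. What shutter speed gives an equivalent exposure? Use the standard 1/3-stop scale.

1/100s

Aperture: f/5.6 → f/5 → f/4.5 → f/4 → f/3.5 → f/3.2 → f/2.8 — 2 stops larger aperture (brighter).
Need 2 stops darker from the shutter speed: 1/25 → 1/30 → 1/40 → 1/50 → 1/60 → 1/80 → 1/100.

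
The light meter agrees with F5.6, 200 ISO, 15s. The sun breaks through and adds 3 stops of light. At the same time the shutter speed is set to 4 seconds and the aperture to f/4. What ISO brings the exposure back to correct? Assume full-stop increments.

ISO 50

Scene light: 3 stops brighter.
Shutter speed: 15 → 8 → 4 — 2 stops shorter (darker).
Aperture: f/5.6 → f/4 — 1 stop opened up (brighter).
Net so far: 2 stops brighter. ISO: 200 → 100 → 50.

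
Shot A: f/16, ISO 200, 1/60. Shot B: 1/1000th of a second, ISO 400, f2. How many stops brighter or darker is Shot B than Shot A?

Aperture: f/16 → f/11 → f/8 → f/5.6 → f/4 → f/2.8 → f/2 — 6 stops opened up (brighter).
Shutter speed: 1/60 → 1/125 → 1/250 → 1/500 → 1/1000 — 4 stops faster (darker).
ISO: 200 → 400 — 1 stop higher (brighter).
Net: +6 −4 +1 = +3 stops.

3 stops brighter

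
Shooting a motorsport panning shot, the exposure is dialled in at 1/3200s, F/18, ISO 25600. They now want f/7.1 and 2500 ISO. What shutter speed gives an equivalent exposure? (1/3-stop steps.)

Aperture: f/18 → f/16 → f/14 → f/13 → f/11 → f/10 → f/9 → f/8 → f/7.1 — 2 2/3 stops opened up (brighter).
ISO: 25600 → 20000 → 16000 → 12800 → 10000 → 8000 → 6400 → 5000 → 4000 → 3200 → 2500 — 3 1/3 stops dropped (darker).
Net change so far: 2/3 stop darker. Offset with the shutter speed: 1/3200 → 1/2500 → 1/2000.

1/2000s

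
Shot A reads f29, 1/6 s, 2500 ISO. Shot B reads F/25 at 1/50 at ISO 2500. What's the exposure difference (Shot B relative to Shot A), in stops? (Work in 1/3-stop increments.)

Aperture: f/29 → f/25 — 1/3 stop wider (brighter).
Shutter speed: 1/6 → 1/8 → 1/10 → 1/13 → 1/15 → 1/20 → 1/25 → 1/30 → 1/40 → 1/50 — 3 stops shorter (darker).
ISO: unchanged.
Net: +1/3 −3 = −2 2/3 stops.

2 2/3 stops darker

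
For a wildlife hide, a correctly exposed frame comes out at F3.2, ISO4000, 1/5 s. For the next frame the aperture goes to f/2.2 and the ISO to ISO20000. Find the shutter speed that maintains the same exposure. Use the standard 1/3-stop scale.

1/50s

Aperture: f/3.2 → f/2.8 → f/2.5 → f/2.2 — 1 stop larger aperture (brighter).
ISO: 4000 → 5000 → 6400 → 8000 → 10000 → 12800 → 16000 → 20000 — 2 1/3 stops higher (brighter).
Net change so far: 3 1/3 stops brighter. Offset with the shutter speed: 1/5 → 1/6 → 1/8 → 1/10 → 1/13 → 1/15 → 1/20 → 1/25 → 1/30 → 1/40 → 1/50.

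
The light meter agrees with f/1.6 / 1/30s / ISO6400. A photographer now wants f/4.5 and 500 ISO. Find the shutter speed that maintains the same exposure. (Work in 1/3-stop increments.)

Aperture: f/1.6 → f/1.8 → f/2 → f/2.2 → f/2.5 → f/2.8 → f/3.2 → f/3.5 → f/4 → f/4.5 — 3 stops stopped down (darker).
ISO: 6400 → 5000 → 4000 → 3200 → 2500 → 2000 → 1600 → 1250 → 1000 → 800 → 640 → 500 — 3 2/3 stops lower (darker).
Net change so far: 6 2/3 stops darker. Offset with the shutter speed: 1/30 → 1/25 → 1/20 → 1/15 → 1/13 → 1/10 → 1/8 → 1/6 → 1/5 → 1/4 → 0.3 → 0.4 → 0.5 → 0.6 → 0.8 → 1 → 1.3 → 1.6 → 2 → 2.5 → 3.2.

3.2 s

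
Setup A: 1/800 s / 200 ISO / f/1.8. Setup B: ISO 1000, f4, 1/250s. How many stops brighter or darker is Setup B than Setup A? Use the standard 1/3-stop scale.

Aperture: f/1.8 → f/2 → f/2.2 → f/2.5 → f/2.8 → f/3.2 → f/3.5 → f/4 — 2 1/3 stops narrower (darker).
Shutter speed: 1/800 → 1/640 → 1/500 → 1/400 → 1/320 → 1/250 — 1 2/3 stops slower (brighter).
ISO: 200 → 250 → 320 → 400 → 500 → 640 → 800 → 1000 — 2 1/3 stops higher (brighter).
Net: −2 1/3 +1 2/3 +2 1/3 = +1 2/3 stops.

1 2/3 stops brighter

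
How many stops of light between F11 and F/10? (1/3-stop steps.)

f/11 → f/10 — count the steps: 1 third-stops = 1/3 stop.

1/3 stop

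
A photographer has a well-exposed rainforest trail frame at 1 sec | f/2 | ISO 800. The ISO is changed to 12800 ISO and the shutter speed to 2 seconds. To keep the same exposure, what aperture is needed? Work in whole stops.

ISO: 800 → 1600 → 3200 → 6400 → 12800 — 4 stops higher (brighter).
Shutter speed: 1 → 2 — 1 stop longer (brighter).
Net change so far: 5 stops brighter. Offset with the aperture: f/2 → f/2.8 → f/4 → f/5.6 → f/8 → f/11.

f/11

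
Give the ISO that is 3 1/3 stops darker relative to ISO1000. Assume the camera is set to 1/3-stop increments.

ISO: 1000 → 800 → 640 → 500 → 400 → 320 → 250 → 200 → 160 → 125 → 100 — 3 1/3 stops lower (darker).

ISO 100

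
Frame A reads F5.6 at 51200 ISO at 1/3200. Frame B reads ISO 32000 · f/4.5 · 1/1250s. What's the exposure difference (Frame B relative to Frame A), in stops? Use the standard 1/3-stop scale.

1 1/3 stops brighter

Aperture: f/5.6 → f/5 → f/4.5 — 2/3 stop wider (brighter).
Shutter speed: 1/3200 → 1/2500 → 1/2000 → 1/1600 → 1/1250 — 1 1/3 stops longer (brighter).
ISO: 51200 → 40000 → 32000 — 2/3 stop dropped (darker).
Net: +2/3 +1 1/3 −2/3 = +1 1/3 stops.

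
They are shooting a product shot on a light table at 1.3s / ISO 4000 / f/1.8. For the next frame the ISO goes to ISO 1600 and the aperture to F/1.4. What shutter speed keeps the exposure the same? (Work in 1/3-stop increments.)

ISO: 4000 → 3200 → 2500 → 2000 → 1600 — 1 1/3 stops dropped (darker).
Aperture: f/1.8 → f/1.6 → f/1.4 — 2/3 stop larger aperture (brighter).
Net change so far: 2/3 stop darker. Offset with the shutter speed: 1.3 → 1.6 → 2.

2 s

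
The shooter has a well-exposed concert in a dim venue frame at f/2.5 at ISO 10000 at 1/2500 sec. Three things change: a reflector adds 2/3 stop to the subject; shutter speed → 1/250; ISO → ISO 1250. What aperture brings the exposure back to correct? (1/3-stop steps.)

Scene light: 2/3 stop brighter.
Shutter speed: 1/2500 → 1/2000 → 1/1600 → 1/1250 → 1/1000 → 1/800 → 1/640 → 1/500 → 1/400 → 1/320 → 1/250 — 3 1/3 stops longer (brighter).
ISO: 10000 → 8000 → 6400 → 5000 → 4000 → 3200 → 2500 → 2000 → 1600 → 1250 — 3 stops dropped (darker).
Net so far: 1 stop brighter. Aperture: f/2.5 → f/2.8 → f/3.2 → f/3.5.

f/3.5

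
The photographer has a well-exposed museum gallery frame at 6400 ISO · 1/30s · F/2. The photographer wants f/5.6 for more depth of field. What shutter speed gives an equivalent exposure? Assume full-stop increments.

Aperture: f/2 → f/2.8 → f/4 → f/5.6 — 3 stops stopped down (darker).
Need 3 stops brighter from the shutter speed: 1/30 → 1/15 → 1/8 → 1/4.

1/4s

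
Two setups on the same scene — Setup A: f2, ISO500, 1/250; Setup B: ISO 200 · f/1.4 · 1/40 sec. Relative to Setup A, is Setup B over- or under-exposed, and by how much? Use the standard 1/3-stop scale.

2 1/3 stops brighter

Aperture: f/2 → f/1.8 → f/1.6 → f/1.4 — 1 stop wider (brighter).
Shutter speed: 1/250 → 1/200 → 1/160 → 1/125 → 1/100 → 1/80 → 1/60 → 1/50 → 1/40 — 2 2/3 stops slower (brighter).
ISO: 500 → 400 → 320 → 250 → 200 — 1 1/3 stops lower (darker).
Net: +1 +2 2/3 −1 1/3 = +2 1/3 stops.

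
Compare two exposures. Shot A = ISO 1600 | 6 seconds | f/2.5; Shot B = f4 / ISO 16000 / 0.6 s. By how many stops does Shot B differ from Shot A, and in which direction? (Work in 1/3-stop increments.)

1 1/3 stops darker

Aperture: f/2.5 → f/2.8 → f/3.2 → f/3.5 → f/4 — 1 1/3 stops smaller aperture (darker).
Shutter speed: 6 → 5 → 4 → 3.2 → 2.5 → 2 → 1.6 → 1.3 → 1 → 0.8 → 0.6 — 3 1/3 stops shorter (darker).
ISO: 1600 → 2000 → 2500 → 3200 → 4000 → 5000 → 6400 → 8000 → 10000 → 12800 → 16000 — 3 1/3 stops higher (brighter).
Net: −1 1/3 −3 1/3 +3 1/3 = −1 1/3 stops.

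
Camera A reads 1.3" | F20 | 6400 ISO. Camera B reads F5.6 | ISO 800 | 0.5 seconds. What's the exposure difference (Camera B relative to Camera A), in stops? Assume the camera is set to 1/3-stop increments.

Aperture: f/20 → f/18 → f/16 → f/14 → f/13 → f/11 → f/10 → f/9 → f/8 → f/7.1 → f/6.3 → f/5.6 — 3 2/3 stops wider (brighter).
Shutter speed: 1.3 → 1 → 0.8 → 0.6 → 0.5 — 1 1/3 stops shorter (darker).
ISO: 6400 → 5000 → 4000 → 3200 → 2500 → 2000 → 1600 → 1250 → 1000 → 800 — 3 stops lower (darker).
Net: +3 2/3 −1 1/3 −3 = −2/3 stops.

2/3 stop darker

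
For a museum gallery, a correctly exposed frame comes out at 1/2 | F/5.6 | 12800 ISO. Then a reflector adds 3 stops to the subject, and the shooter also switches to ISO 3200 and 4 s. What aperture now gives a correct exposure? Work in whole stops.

Scene light: 3 stops brighter.
ISO: 12800 → 6400 → 3200 — 2 stops lower (darker).
Shutter speed: 1/2 → 1 → 2 → 4 — 3 stops longer (brighter).
Net so far: 4 stops brighter. Aperture: f/5.6 → f/8 → f/11 → f/16 → f/22.

f/22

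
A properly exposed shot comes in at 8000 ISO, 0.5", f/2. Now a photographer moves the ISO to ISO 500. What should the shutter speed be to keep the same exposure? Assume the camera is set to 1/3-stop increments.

ISO: 8000 → 6400 → 5000 → 4000 → 3200 → 2500 → 2000 → 1600 → 1250 → 1000 → 800 → 640 → 500 — 4 stops dropped (darker).
Need 4 stops brighter from the shutter speed: 0.5 → 0.6 → 0.8 → 1 → 1.3 → 1.6 → 2 → 2.5 → 3.2 → 4 → 5 → 6 → 8.

8 s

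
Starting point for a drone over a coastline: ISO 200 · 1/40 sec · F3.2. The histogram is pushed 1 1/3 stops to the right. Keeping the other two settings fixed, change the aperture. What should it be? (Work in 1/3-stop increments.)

f/5

Overexposed by 1 1/3 stops → need 1 1/3 stops darker.
Aperture: f/3.2 → f/3.5 → f/4 → f/4.5 → f/5.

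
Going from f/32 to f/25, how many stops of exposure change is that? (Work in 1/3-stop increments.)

f/32 → f/29 → f/25 — count the steps: 2 third-stops = 2/3 stop.

2/3 stop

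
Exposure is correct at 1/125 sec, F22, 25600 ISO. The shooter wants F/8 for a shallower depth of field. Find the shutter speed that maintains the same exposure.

Aperture: f/22 → f/16 → f/11 → f/8 — 3 stops wider (brighter).
Need 3 stops darker from the shutter speed: 1/125 → 1/250 → 1/500 → 1/1000.

1/1000s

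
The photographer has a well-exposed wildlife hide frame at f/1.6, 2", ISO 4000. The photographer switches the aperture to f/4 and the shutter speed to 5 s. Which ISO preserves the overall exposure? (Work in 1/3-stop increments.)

ISO 10000

Aperture: f/1.6 → f/1.8 → f/2 → f/2.2 → f/2.5 → f/2.8 → f/3.2 → f/3.5 → f/4 — 2 2/3 stops stopped down (darker).
Shutter speed: 2 → 2.5 → 3.2 → 4 → 5 — 1 1/3 stops slower (brighter).
Net change so far: 1 1/3 stops darker. Offset with the ISO: 4000 → 5000 → 6400 → 8000 → 10000.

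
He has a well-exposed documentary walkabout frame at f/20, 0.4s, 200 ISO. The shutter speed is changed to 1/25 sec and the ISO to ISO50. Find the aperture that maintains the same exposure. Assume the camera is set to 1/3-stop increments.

Shutter speed: 0.4 → 0.3 → 1/4 → 1/5 → 1/6 → 1/8 → 1/10 → 1/13 → 1/15 → 1/20 → 1/25 — 3 1/3 stops shorter (darker).
ISO: 200 → 160 → 125 → 100 → 80 → 64 → 50 — 2 stops lower (darker).
Net change so far: 5 1/3 stops darker. Offset with the aperture: f/20 → f/18 → f/16 → f/14 → f/13 → f/11 → f/10 → f/9 → f/8 → f/7.1 → f/6.3 → f/5.6 → f/5 → f/4.5 → f/4 → f/3.5 → f/3.2.

f/3.2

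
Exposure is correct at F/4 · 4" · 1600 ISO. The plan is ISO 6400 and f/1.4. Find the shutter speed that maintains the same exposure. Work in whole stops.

ISO: 1600 → 3200 → 6400 — 2 stops higher (brighter).
Aperture: f/4 → f/2.8 → f/2 → f/1.4 — 3 stops larger aperture (brighter).
Net change so far: 5 stops brighter. Offset with the shutter speed: 4 → 2 → 1 → 1/2 → 1/4 → 1/8.

1/8s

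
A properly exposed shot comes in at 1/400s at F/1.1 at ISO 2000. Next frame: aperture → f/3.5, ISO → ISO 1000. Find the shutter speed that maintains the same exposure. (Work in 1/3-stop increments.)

Aperture: f/1.1 → f/1.2 → f/1.4 → f/1.6 → f/1.8 → f/2 → f/2.2 → f/2.5 → f/2.8 → f/3.2 → f/3.5 — 3 1/3 stops stopped down (darker).
ISO: 2000 → 1600 → 1250 → 1000 — 1 stop lower (darker).
Net change so far: 4 1/3 stops darker. Offset with the shutter speed: 1/400 → 1/320 → 1/250 → 1/200 → 1/160 → 1/125 → 1/100 → 1/80 → 1/60 → 1/50 → 1/40 → 1/30 → 1/25 → 1/20.

1/20s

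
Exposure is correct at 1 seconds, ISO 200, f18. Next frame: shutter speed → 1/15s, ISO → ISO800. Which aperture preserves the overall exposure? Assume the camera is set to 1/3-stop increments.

f/9

Shutter speed: 1 → 0.8 → 0.6 → 0.5 → 0.4 → 0.3 → 1/4 → 1/5 → 1/6 → 1/8 → 1/10 → 1/13 → 1/15 — 4 stops faster (darker).
ISO: 200 → 250 → 320 → 400 → 500 → 640 → 800 — 2 stops higher (brighter).
Net change so far: 2 stops darker. Offset with the aperture: f/18 → f/16 → f/14 → f/13 → f/11 → f/10 → f/9.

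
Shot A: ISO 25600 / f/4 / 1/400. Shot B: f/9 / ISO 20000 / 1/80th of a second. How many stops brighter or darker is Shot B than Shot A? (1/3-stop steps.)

1/3 stop darker

Aperture: f/4 → f/4.5 → f/5 → f/5.6 → f/6.3 → f/7.1 → f/8 → f/9 — 2 1/3 stops smaller aperture (darker).
Shutter speed: 1/400 → 1/320 → 1/250 → 1/200 → 1/160 → 1/125 → 1/100 → 1/80 — 2 1/3 stops longer (brighter).
ISO: 25600 → 20000 — 1/3 stop dropped (darker).
Net: −2 1/3 +2 1/3 −1/3 = −1/3 stops.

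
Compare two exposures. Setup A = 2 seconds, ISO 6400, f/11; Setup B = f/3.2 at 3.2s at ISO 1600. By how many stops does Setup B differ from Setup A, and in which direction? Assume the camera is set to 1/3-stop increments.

Aperture: f/11 → f/10 → f/9 → f/8 → f/7.1 → f/6.3 → f/5.6 → f/5 → f/4.5 → f/4 → f/3.5 → f/3.2 — 3 2/3 stops opened up (brighter).
Shutter speed: 2 → 2.5 → 3.2 — 2/3 stop slower (brighter).
ISO: 6400 → 5000 → 4000 → 3200 → 2500 → 2000 → 1600 — 2 stops lower (darker).
Net: +3 2/3 +2/3 −2 = +2 1/3 stops.

2 1/3 stops brighter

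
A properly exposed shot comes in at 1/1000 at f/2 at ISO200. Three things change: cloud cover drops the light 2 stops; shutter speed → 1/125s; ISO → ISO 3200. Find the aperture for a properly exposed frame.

Scene light: 2 stops darker.
Shutter speed: 1/1000 → 1/500 → 1/250 → 1/125 — 3 stops slower (brighter).
ISO: 200 → 400 → 800 → 1600 → 3200 — 4 stops raised (brighter).
Net so far: 5 stops brighter. Aperture: f/2 → f/2.8 → f/4 → f/5.6 → f/8 → f/11.

f/11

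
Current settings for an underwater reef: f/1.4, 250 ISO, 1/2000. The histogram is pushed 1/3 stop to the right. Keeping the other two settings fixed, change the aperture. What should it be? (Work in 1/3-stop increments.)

f/1.6

Overexposed by 1/3 stop → need 1/3 stop darker.
Aperture: f/1.4 → f/1.6.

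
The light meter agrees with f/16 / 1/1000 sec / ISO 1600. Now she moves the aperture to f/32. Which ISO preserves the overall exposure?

Aperture: f/16 → f/22 → f/32 — 2 stops stopped down (darker).
Need 2 stops brighter from the ISO: 1600 → 3200 → 6400.

ISO 6400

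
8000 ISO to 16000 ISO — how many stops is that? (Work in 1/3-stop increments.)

1 stop

8000 → 10000 → 12800 → 16000 — count the steps: 3 third-stops = 1 stop.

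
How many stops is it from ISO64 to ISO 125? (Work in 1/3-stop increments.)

1 stop

64 → 80 → 100 → 125 — count the steps: 3 third-stops = 1 stop.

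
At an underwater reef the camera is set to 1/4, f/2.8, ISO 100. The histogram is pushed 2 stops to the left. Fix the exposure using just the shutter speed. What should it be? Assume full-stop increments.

1 s

Underexposed by 2 stops → need 2 stops brighter.
Shutter speed: 1/4 → 1/2 → 1.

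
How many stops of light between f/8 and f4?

f/8 → f/5.6 → f/4 — count the steps: 2 stops.

2 stops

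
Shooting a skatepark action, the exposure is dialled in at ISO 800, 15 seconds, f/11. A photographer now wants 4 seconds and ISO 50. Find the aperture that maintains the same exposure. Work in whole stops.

f/1.4

Shutter speed: 15 → 8 → 4 — 2 stops faster (darker).
ISO: 800 → 400 → 200 → 100 → 50 — 4 stops lower (darker).
Net change so far: 6 stops darker. Offset with the aperture: f/11 → f/8 → f/5.6 → f/4 → f/2.8 → f/2 → f/1.4.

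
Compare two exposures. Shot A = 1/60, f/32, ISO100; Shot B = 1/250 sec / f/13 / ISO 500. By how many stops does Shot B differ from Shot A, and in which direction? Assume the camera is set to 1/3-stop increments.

3 stops brighter

Aperture: f/32 → f/29 → f/25 → f/22 → f/20 → f/18 → f/16 → f/14 → f/13 — 2 2/3 stops larger aperture (brighter).
Shutter speed: 1/60 → 1/80 → 1/100 → 1/125 → 1/160 → 1/200 → 1/250 — 2 stops shorter (darker).
ISO: 100 → 125 → 160 → 200 → 250 → 320 → 400 → 500 — 2 1/3 stops raised (brighter).
Net: +2 2/3 −2 +2 1/3 = +3 stops.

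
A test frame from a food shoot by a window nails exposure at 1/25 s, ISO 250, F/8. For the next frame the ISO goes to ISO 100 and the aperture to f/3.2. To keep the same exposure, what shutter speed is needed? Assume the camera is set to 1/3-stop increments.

1/60s

ISO: 250 → 200 → 160 → 125 → 100 — 1 1/3 stops lower (darker).
Aperture: f/8 → f/7.1 → f/6.3 → f/5.6 → f/5 → f/4.5 → f/4 → f/3.5 → f/3.2 — 2 2/3 stops larger aperture (brighter).
Net change so far: 1 1/3 stops brighter. Offset with the shutter speed: 1/25 → 1/30 → 1/40 → 1/50 → 1/60.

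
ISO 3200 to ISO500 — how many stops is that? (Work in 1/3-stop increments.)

2 2/3 stops

3200 → 2500 → 2000 → 1600 → 1250 → 1000 → 800 → 640 → 500 — count the steps: 8 third-stops = 2 2/3 stops.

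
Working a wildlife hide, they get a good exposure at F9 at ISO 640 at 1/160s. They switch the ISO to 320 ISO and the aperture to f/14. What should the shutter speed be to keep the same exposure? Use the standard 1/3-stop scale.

ISO: 640 → 500 → 400 → 320 — 1 stop lower (darker).
Aperture: f/9 → f/10 → f/11 → f/13 → f/14 — 1 1/3 stops narrower (darker).
Net change so far: 2 1/3 stops darker. Offset with the shutter speed: 1/160 → 1/125 → 1/100 → 1/80 → 1/60 → 1/50 → 1/40 → 1/30.

1/30s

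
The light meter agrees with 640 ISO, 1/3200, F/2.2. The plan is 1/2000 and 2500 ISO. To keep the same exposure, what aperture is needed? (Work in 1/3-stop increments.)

f/5.6

Shutter speed: 1/3200 → 1/2500 → 1/2000 — 2/3 stop longer (brighter).
ISO: 640 → 800 → 1000 → 1250 → 1600 → 2000 → 2500 — 2 stops higher (brighter).
Net change so far: 2 2/3 stops brighter. Offset with the aperture: f/2.2 → f/2.5 → f/2.8 → f/3.2 → f/3.5 → f/4 → f/4.5 → f/5 → f/5.6.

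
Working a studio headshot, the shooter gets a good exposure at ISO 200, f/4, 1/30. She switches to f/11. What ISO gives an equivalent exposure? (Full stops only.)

ISO 1600

Aperture: f/4 → f/5.6 → f/8 → f/11 — 3 stops smaller aperture (darker).
Need 3 stops brighter from the ISO: 200 → 400 → 800 → 1600.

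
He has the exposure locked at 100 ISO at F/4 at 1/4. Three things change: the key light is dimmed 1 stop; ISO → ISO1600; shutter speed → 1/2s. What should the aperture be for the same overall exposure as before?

f/16

Scene light: 1 stop darker.
ISO: 100 → 200 → 400 → 800 → 1600 — 4 stops higher (brighter).
Shutter speed: 1/4 → 1/2 — 1 stop longer (brighter).
Net so far: 4 stops brighter. Aperture: f/4 → f/5.6 → f/8 → f/11 → f/16.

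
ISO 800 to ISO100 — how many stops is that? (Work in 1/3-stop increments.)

3 stops

800 → 640 → 500 → 400 → 320 → 250 → 200 → 160 → 125 → 100 — count the steps: 9 third-stops = 3 stops.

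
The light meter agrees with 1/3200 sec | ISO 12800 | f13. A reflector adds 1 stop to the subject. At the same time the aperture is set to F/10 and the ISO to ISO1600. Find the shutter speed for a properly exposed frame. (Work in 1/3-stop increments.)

1/1250s

Scene light: 1 stop brighter.
Aperture: f/13 → f/11 → f/10 — 2/3 stop wider (brighter).
ISO: 12800 → 10000 → 8000 → 6400 → 5000 → 4000 → 3200 → 2500 → 2000 → 1600 — 3 stops dropped (darker).
Net so far: 1 1/3 stops darker. Shutter speed: 1/3200 → 1/2500 → 1/2000 → 1/1600 → 1/1250.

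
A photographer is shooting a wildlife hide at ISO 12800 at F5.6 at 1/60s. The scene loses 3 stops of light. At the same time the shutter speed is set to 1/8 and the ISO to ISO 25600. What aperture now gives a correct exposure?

f/8

Scene light: 3 stops darker.
Shutter speed: 1/60 → 1/30 → 1/15 → 1/8 — 3 stops longer (brighter).
ISO: 12800 → 25600 — 1 stop raised (brighter).
Net so far: 1 stop brighter. Aperture: f/5.6 → f/8.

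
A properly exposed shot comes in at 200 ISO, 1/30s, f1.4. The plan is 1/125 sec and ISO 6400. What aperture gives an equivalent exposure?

Shutter speed: 1/30 → 1/60 → 1/125 — 2 stops shorter (darker).
ISO: 200 → 400 → 800 → 1600 → 3200 → 6400 — 5 stops raised (brighter).
Net change so far: 3 stops brighter. Offset with the aperture: f/1.4 → f/2 → f/2.8 → f/4.

f/4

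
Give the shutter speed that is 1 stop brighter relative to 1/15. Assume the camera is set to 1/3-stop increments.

Shutter speed: 1/15 → 1/13 → 1/10 → 1/8 — 1 stop slower (brighter).

1/8s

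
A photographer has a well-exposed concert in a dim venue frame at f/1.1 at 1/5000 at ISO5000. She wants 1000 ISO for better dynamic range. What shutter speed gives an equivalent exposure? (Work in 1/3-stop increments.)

1/1000s

ISO: 5000 → 4000 → 3200 → 2500 → 2000 → 1600 → 1250 → 1000 — 2 1/3 stops lower (darker).
Need 2 1/3 stops brighter from the shutter speed: 1/5000 → 1/4000 → 1/3200 → 1/2500 → 1/2000 → 1/1600 → 1/1250 → 1/1000.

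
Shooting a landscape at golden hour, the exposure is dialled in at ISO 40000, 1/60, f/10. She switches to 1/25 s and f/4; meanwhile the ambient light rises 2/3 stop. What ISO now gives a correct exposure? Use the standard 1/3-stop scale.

Scene light: 2/3 stop brighter.
Shutter speed: 1/60 → 1/50 → 1/40 → 1/30 → 1/25 — 1 1/3 stops longer (brighter).
Aperture: f/10 → f/9 → f/8 → f/7.1 → f/6.3 → f/5.6 → f/5 → f/4.5 → f/4 — 2 2/3 stops larger aperture (brighter).
Net so far: 4 2/3 stops brighter. ISO: 40000 → 32000 → 25600 → 20000 → 16000 → 12800 → 10000 → 8000 → 6400 → 5000 → 4000 → 3200 → 2500 → 2000 → 1600.

ISO 1600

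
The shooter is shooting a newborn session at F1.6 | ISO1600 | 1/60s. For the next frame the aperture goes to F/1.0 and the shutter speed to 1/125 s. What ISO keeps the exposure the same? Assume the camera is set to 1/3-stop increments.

ISO 1250

Aperture: f/1.6 → f/1.4 → f/1.2 → f/1.1 → f/1.0 — 1 1/3 stops wider (brighter).
Shutter speed: 1/60 → 1/80 → 1/100 → 1/125 — 1 stop faster (darker).
Net change so far: 1/3 stop brighter. Offset with the ISO: 1600 → 1250.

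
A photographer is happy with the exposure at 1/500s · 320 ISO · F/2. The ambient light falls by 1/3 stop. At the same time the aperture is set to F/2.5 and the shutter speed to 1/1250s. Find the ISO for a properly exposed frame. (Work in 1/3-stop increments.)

Scene light: 1/3 stop darker.
Aperture: f/2 → f/2.2 → f/2.5 — 2/3 stop narrower (darker).
Shutter speed: 1/500 → 1/640 → 1/800 → 1/1000 → 1/1250 — 1 1/3 stops faster (darker).
Net so far: 2 1/3 stops darker. ISO: 320 → 400 → 500 → 640 → 800 → 1000 → 1250 → 1600.

ISO 1600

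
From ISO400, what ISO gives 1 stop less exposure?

ISO 200

ISO: 400 → 200 — 1 stop dropped (darker).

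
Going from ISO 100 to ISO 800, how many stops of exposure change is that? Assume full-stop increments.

100 → 200 → 400 → 800 — count the steps: 3 stops.

3 stops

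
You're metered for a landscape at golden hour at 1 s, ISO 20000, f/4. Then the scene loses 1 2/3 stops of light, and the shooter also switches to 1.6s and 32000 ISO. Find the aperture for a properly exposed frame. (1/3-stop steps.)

Scene light: 1 2/3 stops darker.
Shutter speed: 1 → 1.3 → 1.6 — 2/3 stop slower (brighter).
ISO: 20000 → 25600 → 32000 — 2/3 stop higher (brighter).
Net so far: 1/3 stop darker. Aperture: f/4 → f/3.5.

f/3.5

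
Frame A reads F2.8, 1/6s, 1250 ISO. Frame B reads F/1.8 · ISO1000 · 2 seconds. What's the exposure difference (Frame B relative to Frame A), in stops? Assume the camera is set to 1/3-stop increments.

Aperture: f/2.8 → f/2.5 → f/2.2 → f/2 → f/1.8 — 1 1/3 stops wider (brighter).
Shutter speed: 1/6 → 1/5 → 1/4 → 0.3 → 0.4 → 0.5 → 0.6 → 0.8 → 1 → 1.3 → 1.6 → 2 — 3 2/3 stops slower (brighter).
ISO: 1250 → 1000 — 1/3 stop lower (darker).
Net: +1 1/3 +3 2/3 −1/3 = +4 2/3 stops.

4 2/3 stops brighter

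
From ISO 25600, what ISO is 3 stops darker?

ISO 3200

ISO: 25600 → 12800 → 6400 → 3200 — 3 stops lower (darker).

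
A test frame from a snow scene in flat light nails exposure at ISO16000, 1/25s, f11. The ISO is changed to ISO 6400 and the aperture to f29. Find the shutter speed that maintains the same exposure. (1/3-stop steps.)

0.6 s

ISO: 16000 → 12800 → 10000 → 8000 → 6400 — 1 1/3 stops dropped (darker).
Aperture: f/11 → f/13 → f/14 → f/16 → f/18 → f/20 → f/22 → f/25 → f/29 — 2 2/3 stops narrower (darker).
Net change so far: 4 stops darker. Offset with the shutter speed: 1/25 → 1/20 → 1/15 → 1/13 → 1/10 → 1/8 → 1/6 → 1/5 → 1/4 → 0.3 → 0.4 → 0.5 → 0.6.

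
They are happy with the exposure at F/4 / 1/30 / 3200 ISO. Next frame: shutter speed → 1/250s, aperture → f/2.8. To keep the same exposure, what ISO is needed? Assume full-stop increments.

ISO 12800

Shutter speed: 1/30 → 1/60 → 1/125 → 1/250 — 3 stops faster (darker).
Aperture: f/4 → f/2.8 — 1 stop opened up (brighter).
Net change so far: 2 stops darker. Offset with the ISO: 3200 → 6400 → 12800.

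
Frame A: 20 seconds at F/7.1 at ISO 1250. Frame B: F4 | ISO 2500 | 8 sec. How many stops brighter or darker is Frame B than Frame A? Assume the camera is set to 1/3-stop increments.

1 1/3 stops brighter

Aperture: f/7.1 → f/6.3 → f/5.6 → f/5 → f/4.5 → f/4 — 1 2/3 stops opened up (brighter).
Shutter speed: 20 → 15 → 13 → 10 → 8 — 1 1/3 stops faster (darker).
ISO: 1250 → 1600 → 2000 → 2500 — 1 stop higher (brighter).
Net: +1 2/3 −1 1/3 +1 = +1 1/3 stops.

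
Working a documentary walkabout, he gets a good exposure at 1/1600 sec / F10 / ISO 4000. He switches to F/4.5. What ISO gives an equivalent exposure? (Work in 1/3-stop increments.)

Aperture: f/10 → f/9 → f/8 → f/7.1 → f/6.3 → f/5.6 → f/5 → f/4.5 — 2 1/3 stops opened up (brighter).
Need 2 1/3 stops darker from the ISO: 4000 → 3200 → 2500 → 2000 → 1600 → 1250 → 1000 → 800.

ISO 800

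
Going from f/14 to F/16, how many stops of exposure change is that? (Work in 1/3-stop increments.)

f/14 → f/16 — count the steps: 1 third-stops = 1/3 stop.

1/3 stop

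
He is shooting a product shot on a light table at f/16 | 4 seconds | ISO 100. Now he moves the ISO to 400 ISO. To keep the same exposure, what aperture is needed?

ISO: 100 → 200 → 400 — 2 stops higher (brighter).
Need 2 stops darker from the aperture: f/16 → f/22 → f/32.

f/32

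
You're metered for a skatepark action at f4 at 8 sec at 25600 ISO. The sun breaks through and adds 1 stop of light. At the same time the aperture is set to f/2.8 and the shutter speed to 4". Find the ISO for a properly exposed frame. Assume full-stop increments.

Scene light: 1 stop brighter.
Aperture: f/4 → f/2.8 — 1 stop wider (brighter).
Shutter speed: 8 → 4 — 1 stop faster (darker).
Net so far: 1 stop brighter. ISO: 25600 → 12800.

ISO 12800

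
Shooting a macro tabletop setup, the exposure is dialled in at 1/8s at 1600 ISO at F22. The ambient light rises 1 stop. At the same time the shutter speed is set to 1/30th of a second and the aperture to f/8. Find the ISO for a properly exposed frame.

ISO 400

Scene light: 1 stop brighter.
Shutter speed: 1/8 → 1/15 → 1/30 — 2 stops shorter (darker).
Aperture: f/22 → f/16 → f/11 → f/8 — 3 stops larger aperture (brighter).
Net so far: 2 stops brighter. ISO: 1600 → 800 → 400.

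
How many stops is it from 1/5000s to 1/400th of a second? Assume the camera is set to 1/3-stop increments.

1/5000 → 1/4000 → 1/3200 → 1/2500 → 1/2000 → 1/1600 → 1/1250 → 1/1000 → 1/800 → 1/640 → 1/500 → 1/400 — count the steps: 11 third-stops = 3 2/3 stops.

3 2/3 stops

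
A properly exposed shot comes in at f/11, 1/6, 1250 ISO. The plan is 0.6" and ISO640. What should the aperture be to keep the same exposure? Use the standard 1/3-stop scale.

Shutter speed: 1/6 → 1/5 → 1/4 → 0.3 → 0.4 → 0.5 → 0.6 — 2 stops slower (brighter).
ISO: 1250 → 1000 → 800 → 640 — 1 stop lower (darker).
Net change so far: 1 stop brighter. Offset with the aperture: f/11 → f/13 → f/14 → f/16.

f/16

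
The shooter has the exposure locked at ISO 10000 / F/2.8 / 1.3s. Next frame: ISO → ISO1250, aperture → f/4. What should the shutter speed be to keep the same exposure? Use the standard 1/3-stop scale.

20 s

ISO: 10000 → 8000 → 6400 → 5000 → 4000 → 3200 → 2500 → 2000 → 1600 → 1250 — 3 stops lower (darker).
Aperture: f/2.8 → f/3.2 → f/3.5 → f/4 — 1 stop stopped down (darker).
Net change so far: 4 stops darker. Offset with the shutter speed: 1.3 → 1.6 → 2 → 2.5 → 3.2 → 4 → 5 → 6 → 8 → 10 → 13 → 15 → 20.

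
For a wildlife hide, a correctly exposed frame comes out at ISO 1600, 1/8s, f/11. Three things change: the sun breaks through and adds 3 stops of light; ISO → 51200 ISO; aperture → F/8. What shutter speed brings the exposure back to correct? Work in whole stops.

Scene light: 3 stops brighter.
ISO: 1600 → 3200 → 6400 → 12800 → 25600 → 51200 — 5 stops raised (brighter).
Aperture: f/11 → f/8 — 1 stop wider (brighter).
Net so far: 9 stops brighter. Shutter speed: 1/8 → 1/15 → 1/30 → 1/60 → 1/125 → 1/250 → 1/500 → 1/1000 → 1/2000 → 1/4000.

1/4000s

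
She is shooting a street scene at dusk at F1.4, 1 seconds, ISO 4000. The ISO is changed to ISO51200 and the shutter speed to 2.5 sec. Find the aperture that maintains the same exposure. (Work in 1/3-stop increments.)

f/8

ISO: 4000 → 5000 → 6400 → 8000 → 10000 → 12800 → 16000 → 20000 → 25600 → 32000 → 40000 → 51200 — 3 2/3 stops higher (brighter).
Shutter speed: 1 → 1.3 → 1.6 → 2 → 2.5 — 1 1/3 stops slower (brighter).
Net change so far: 5 stops brighter. Offset with the aperture: f/1.4 → f/1.6 → f/1.8 → f/2 → f/2.2 → f/2.5 → f/2.8 → f/3.2 → f/3.5 → f/4 → f/4.5 → f/5 → f/5.6 → f/6.3 → f/7.1 → f/8.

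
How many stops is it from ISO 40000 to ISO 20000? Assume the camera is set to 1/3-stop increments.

1 stop

40000 → 32000 → 25600 → 20000 — count the steps: 3 third-stops = 1 stop.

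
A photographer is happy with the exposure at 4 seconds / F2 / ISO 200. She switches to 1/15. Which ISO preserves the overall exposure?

Shutter speed: 4 → 2 → 1 → 1/2 → 1/4 → 1/8 → 1/15 — 6 stops shorter (darker).
Need 6 stops brighter from the ISO: 200 → 400 → 800 → 1600 → 3200 → 6400 → 12800.

ISO 12800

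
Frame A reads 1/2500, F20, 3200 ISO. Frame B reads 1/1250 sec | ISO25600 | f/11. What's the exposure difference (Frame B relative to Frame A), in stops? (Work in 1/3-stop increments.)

Aperture: f/20 → f/18 → f/16 → f/14 → f/13 → f/11 — 1 2/3 stops opened up (brighter).
Shutter speed: 1/2500 → 1/2000 → 1/1600 → 1/1250 — 1 stop slower (brighter).
ISO: 3200 → 4000 → 5000 → 6400 → 8000 → 10000 → 12800 → 16000 → 20000 → 25600 — 3 stops higher (brighter).
Net: +1 2/3 +1 +3 = +5 2/3 stops.

5 2/3 stops brighter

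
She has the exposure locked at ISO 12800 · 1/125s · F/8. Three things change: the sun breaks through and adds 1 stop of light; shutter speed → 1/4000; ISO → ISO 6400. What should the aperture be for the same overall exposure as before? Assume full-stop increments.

f/1.4

Scene light: 1 stop brighter.
Shutter speed: 1/125 → 1/250 → 1/500 → 1/1000 → 1/2000 → 1/4000 — 5 stops shorter (darker).
ISO: 12800 → 6400 — 1 stop lower (darker).
Net so far: 5 stops darker. Aperture: f/8 → f/5.6 → f/4 → f/2.8 → f/2 → f/1.4.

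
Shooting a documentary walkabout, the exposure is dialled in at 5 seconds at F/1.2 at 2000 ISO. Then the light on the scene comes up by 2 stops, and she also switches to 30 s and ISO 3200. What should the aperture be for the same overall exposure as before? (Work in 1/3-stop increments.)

f/8

Scene light: 2 stops brighter.
Shutter speed: 5 → 6 → 8 → 10 → 13 → 15 → 20 → 25 → 30 — 2 2/3 stops longer (brighter).
ISO: 2000 → 2500 → 3200 — 2/3 stop higher (brighter).
Net so far: 5 1/3 stops brighter. Aperture: f/1.2 → f/1.4 → f/1.6 → f/1.8 → f/2 → f/2.2 → f/2.5 → f/2.8 → f/3.2 → f/3.5 → f/4 → f/4.5 → f/5 → f/5.6 → f/6.3 → f/7.1 → f/8.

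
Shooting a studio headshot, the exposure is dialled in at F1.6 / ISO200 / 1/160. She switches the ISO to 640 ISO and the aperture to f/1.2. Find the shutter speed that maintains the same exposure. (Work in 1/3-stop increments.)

1/800s

ISO: 200 → 250 → 320 → 400 → 500 → 640 — 1 2/3 stops raised (brighter).
Aperture: f/1.6 → f/1.4 → f/1.2 — 2/3 stop opened up (brighter).
Net change so far: 2 1/3 stops brighter. Offset with the shutter speed: 1/160 → 1/200 → 1/250 → 1/320 → 1/400 → 1/500 → 1/640 → 1/800.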